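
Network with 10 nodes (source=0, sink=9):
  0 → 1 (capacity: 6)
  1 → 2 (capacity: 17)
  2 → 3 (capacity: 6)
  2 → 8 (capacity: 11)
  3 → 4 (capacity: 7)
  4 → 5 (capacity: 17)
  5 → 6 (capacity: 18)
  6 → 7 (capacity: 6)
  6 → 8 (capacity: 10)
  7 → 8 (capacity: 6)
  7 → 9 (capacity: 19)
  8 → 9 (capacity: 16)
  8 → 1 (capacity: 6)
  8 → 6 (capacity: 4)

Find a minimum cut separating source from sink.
Min cut value = 6, edges: (0,1)

Min cut value: 6
Partition: S = [0], T = [1, 2, 3, 4, 5, 6, 7, 8, 9]
Cut edges: (0,1)

By max-flow min-cut theorem, max flow = min cut = 6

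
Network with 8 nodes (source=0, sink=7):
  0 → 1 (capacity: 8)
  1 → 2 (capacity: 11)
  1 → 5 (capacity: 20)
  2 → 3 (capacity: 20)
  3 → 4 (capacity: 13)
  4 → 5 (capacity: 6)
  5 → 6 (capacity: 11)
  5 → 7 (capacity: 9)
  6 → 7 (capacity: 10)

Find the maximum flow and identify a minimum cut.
Max flow = 8, Min cut edges: (0,1)

Maximum flow: 8
Minimum cut: (0,1)
Partition: S = [0], T = [1, 2, 3, 4, 5, 6, 7]

Max-flow min-cut theorem verified: both equal 8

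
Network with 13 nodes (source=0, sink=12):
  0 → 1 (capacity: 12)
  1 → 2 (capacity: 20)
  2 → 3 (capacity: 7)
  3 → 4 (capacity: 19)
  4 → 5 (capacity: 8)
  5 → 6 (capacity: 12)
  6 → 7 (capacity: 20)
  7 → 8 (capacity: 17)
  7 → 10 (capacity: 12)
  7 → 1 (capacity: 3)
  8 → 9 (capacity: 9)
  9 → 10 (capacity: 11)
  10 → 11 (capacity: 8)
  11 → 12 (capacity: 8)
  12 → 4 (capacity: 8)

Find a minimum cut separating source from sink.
Min cut value = 7, edges: (2,3)

Min cut value: 7
Partition: S = [0, 1, 2], T = [3, 4, 5, 6, 7, 8, 9, 10, 11, 12]
Cut edges: (2,3)

By max-flow min-cut theorem, max flow = min cut = 7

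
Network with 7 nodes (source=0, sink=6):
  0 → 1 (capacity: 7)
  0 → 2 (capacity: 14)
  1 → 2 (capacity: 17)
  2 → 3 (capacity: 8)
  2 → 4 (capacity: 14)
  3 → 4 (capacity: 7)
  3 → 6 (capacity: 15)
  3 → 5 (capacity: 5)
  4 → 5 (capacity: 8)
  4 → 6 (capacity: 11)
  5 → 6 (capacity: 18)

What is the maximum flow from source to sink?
Maximum flow = 21

Max flow: 21

Flow assignment:
  0 → 1: 7/7
  0 → 2: 14/14
  1 → 2: 7/17
  2 → 3: 8/8
  2 → 4: 13/14
  3 → 6: 8/15
  4 → 5: 2/8
  4 → 6: 11/11
  5 → 6: 2/18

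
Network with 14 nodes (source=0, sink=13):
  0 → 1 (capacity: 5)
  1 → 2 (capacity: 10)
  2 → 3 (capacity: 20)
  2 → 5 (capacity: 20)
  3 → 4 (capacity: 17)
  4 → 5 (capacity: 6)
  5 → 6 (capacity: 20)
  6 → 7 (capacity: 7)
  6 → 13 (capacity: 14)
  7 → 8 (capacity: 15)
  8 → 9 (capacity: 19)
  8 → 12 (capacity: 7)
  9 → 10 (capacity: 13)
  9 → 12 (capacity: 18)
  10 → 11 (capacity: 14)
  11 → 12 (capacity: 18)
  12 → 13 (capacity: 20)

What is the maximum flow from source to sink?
Maximum flow = 5

Max flow: 5

Flow assignment:
  0 → 1: 5/5
  1 → 2: 5/10
  2 → 5: 5/20
  5 → 6: 5/20
  6 → 13: 5/14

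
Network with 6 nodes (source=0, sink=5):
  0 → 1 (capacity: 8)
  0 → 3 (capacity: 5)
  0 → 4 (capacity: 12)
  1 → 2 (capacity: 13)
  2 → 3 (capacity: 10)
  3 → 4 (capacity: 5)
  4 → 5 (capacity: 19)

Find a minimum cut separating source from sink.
Min cut value = 17, edges: (0,4), (3,4)

Min cut value: 17
Partition: S = [0, 1, 2, 3], T = [4, 5]
Cut edges: (0,4), (3,4)

By max-flow min-cut theorem, max flow = min cut = 17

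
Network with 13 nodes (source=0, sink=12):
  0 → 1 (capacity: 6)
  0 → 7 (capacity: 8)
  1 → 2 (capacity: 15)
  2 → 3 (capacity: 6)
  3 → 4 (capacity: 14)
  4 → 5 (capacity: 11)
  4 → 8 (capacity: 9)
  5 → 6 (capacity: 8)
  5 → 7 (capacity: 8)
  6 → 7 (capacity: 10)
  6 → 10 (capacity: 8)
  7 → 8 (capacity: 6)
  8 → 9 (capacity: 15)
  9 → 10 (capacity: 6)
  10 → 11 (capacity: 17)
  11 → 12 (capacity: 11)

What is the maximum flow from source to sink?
Maximum flow = 11

Max flow: 11

Flow assignment:
  0 → 1: 6/6
  0 → 7: 5/8
  1 → 2: 6/15
  2 → 3: 6/6
  3 → 4: 6/14
  4 → 5: 6/11
  5 → 6: 6/8
  6 → 7: 1/10
  6 → 10: 5/8
  7 → 8: 6/6
  8 → 9: 6/15
  9 → 10: 6/6
  10 → 11: 11/17
  11 → 12: 11/11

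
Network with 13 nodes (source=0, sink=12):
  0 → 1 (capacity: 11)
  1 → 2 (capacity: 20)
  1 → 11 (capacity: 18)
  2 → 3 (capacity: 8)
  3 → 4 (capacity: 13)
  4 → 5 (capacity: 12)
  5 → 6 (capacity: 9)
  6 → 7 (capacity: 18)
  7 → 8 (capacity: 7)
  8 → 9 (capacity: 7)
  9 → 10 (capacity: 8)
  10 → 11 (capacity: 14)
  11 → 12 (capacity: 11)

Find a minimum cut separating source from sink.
Min cut value = 11, edges: (11,12)

Min cut value: 11
Partition: S = [0, 1, 2, 3, 4, 5, 6, 7, 8, 9, 10, 11], T = [12]
Cut edges: (11,12)

By max-flow min-cut theorem, max flow = min cut = 11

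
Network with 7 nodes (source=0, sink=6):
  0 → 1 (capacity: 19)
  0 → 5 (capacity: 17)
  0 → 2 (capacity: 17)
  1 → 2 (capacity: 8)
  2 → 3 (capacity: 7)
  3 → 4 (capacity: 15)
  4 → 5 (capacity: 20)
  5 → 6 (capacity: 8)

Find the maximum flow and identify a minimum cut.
Max flow = 8, Min cut edges: (5,6)

Maximum flow: 8
Minimum cut: (5,6)
Partition: S = [0, 1, 2, 3, 4, 5], T = [6]

Max-flow min-cut theorem verified: both equal 8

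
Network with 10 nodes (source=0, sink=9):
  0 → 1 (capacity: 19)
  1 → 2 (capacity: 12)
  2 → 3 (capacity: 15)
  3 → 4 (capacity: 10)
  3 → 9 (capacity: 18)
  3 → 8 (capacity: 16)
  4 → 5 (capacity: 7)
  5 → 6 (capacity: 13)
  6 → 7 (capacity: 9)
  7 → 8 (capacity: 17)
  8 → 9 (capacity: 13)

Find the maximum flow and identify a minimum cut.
Max flow = 12, Min cut edges: (1,2)

Maximum flow: 12
Minimum cut: (1,2)
Partition: S = [0, 1], T = [2, 3, 4, 5, 6, 7, 8, 9]

Max-flow min-cut theorem verified: both equal 12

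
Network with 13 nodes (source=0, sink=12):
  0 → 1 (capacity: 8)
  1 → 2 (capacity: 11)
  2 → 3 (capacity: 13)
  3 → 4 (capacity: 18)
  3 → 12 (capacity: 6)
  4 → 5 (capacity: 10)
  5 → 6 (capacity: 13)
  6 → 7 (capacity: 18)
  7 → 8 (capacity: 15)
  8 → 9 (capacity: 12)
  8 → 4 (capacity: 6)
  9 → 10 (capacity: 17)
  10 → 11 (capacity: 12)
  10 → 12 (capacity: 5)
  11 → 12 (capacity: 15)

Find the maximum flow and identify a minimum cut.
Max flow = 8, Min cut edges: (0,1)

Maximum flow: 8
Minimum cut: (0,1)
Partition: S = [0], T = [1, 2, 3, 4, 5, 6, 7, 8, 9, 10, 11, 12]

Max-flow min-cut theorem verified: both equal 8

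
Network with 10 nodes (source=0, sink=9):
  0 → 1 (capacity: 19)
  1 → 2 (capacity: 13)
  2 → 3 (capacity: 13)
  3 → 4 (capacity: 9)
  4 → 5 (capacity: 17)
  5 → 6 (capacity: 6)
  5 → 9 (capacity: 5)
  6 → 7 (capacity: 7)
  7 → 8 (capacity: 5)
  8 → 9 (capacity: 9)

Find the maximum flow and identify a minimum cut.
Max flow = 9, Min cut edges: (3,4)

Maximum flow: 9
Minimum cut: (3,4)
Partition: S = [0, 1, 2, 3], T = [4, 5, 6, 7, 8, 9]

Max-flow min-cut theorem verified: both equal 9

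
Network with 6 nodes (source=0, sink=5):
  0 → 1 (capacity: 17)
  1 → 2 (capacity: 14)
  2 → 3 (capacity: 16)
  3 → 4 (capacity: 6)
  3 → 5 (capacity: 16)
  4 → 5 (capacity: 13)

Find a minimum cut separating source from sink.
Min cut value = 14, edges: (1,2)

Min cut value: 14
Partition: S = [0, 1], T = [2, 3, 4, 5]
Cut edges: (1,2)

By max-flow min-cut theorem, max flow = min cut = 14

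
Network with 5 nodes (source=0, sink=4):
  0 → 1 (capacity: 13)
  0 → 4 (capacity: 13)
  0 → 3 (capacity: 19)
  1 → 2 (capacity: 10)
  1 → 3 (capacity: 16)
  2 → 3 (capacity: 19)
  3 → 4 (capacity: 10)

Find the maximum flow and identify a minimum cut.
Max flow = 23, Min cut edges: (0,4), (3,4)

Maximum flow: 23
Minimum cut: (0,4), (3,4)
Partition: S = [0, 1, 2, 3], T = [4]

Max-flow min-cut theorem verified: both equal 23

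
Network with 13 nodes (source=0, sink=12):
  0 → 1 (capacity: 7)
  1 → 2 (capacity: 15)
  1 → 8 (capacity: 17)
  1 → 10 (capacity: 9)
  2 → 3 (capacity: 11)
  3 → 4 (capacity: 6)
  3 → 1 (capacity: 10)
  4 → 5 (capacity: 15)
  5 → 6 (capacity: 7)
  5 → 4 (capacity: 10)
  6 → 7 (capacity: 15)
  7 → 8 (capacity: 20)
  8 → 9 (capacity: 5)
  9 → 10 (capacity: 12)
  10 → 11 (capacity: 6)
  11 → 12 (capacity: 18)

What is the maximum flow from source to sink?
Maximum flow = 6

Max flow: 6

Flow assignment:
  0 → 1: 6/7
  1 → 10: 6/9
  10 → 11: 6/6
  11 → 12: 6/18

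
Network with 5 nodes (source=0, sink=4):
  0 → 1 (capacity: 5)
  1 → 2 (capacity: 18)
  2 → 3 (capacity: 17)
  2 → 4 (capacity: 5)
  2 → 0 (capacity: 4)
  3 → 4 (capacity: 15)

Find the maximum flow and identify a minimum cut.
Max flow = 5, Min cut edges: (0,1)

Maximum flow: 5
Minimum cut: (0,1)
Partition: S = [0], T = [1, 2, 3, 4]

Max-flow min-cut theorem verified: both equal 5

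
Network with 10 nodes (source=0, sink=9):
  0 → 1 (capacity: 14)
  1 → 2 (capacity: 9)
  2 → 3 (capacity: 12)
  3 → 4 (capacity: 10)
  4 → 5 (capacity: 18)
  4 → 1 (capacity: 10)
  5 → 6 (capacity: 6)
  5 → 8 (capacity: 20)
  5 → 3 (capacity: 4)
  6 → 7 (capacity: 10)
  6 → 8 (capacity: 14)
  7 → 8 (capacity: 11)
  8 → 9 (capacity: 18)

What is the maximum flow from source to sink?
Maximum flow = 9

Max flow: 9

Flow assignment:
  0 → 1: 9/14
  1 → 2: 9/9
  2 → 3: 9/12
  3 → 4: 9/10
  4 → 5: 9/18
  5 → 8: 9/20
  8 → 9: 9/18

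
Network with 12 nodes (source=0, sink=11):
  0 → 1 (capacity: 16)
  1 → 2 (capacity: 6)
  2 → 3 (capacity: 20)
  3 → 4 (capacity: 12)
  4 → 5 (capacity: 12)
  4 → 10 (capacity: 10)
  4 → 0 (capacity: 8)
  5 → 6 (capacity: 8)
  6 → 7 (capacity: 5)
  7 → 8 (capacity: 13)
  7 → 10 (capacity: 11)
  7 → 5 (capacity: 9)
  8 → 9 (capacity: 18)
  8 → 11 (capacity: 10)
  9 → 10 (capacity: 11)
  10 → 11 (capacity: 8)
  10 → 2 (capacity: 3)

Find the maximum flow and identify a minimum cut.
Max flow = 6, Min cut edges: (1,2)

Maximum flow: 6
Minimum cut: (1,2)
Partition: S = [0, 1], T = [2, 3, 4, 5, 6, 7, 8, 9, 10, 11]

Max-flow min-cut theorem verified: both equal 6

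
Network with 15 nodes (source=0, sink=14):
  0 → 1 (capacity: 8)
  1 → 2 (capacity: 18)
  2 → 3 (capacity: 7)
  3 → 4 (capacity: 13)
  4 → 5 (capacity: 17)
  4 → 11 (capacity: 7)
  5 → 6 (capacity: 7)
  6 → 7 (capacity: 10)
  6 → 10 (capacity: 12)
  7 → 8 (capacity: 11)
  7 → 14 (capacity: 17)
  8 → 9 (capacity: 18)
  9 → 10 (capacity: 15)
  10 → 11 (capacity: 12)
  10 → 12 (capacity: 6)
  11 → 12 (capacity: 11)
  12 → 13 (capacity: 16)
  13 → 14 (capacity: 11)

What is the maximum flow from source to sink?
Maximum flow = 7

Max flow: 7

Flow assignment:
  0 → 1: 7/8
  1 → 2: 7/18
  2 → 3: 7/7
  3 → 4: 7/13
  4 → 5: 7/17
  5 → 6: 7/7
  6 → 7: 7/10
  7 → 14: 7/17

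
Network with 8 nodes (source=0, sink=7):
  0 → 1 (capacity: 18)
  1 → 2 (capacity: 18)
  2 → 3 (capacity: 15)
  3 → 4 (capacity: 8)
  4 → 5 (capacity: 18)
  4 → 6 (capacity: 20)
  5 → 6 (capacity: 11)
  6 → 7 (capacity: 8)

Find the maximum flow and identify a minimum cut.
Max flow = 8, Min cut edges: (6,7)

Maximum flow: 8
Minimum cut: (6,7)
Partition: S = [0, 1, 2, 3, 4, 5, 6], T = [7]

Max-flow min-cut theorem verified: both equal 8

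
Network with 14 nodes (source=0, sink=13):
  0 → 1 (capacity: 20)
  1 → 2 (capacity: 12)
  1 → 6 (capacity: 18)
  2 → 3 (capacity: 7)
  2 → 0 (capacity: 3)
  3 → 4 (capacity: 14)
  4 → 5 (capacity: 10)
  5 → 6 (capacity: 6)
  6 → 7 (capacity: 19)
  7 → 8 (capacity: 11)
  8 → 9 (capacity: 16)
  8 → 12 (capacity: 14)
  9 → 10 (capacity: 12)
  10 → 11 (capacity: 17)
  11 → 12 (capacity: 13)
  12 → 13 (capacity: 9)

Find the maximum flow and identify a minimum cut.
Max flow = 9, Min cut edges: (12,13)

Maximum flow: 9
Minimum cut: (12,13)
Partition: S = [0, 1, 2, 3, 4, 5, 6, 7, 8, 9, 10, 11, 12], T = [13]

Max-flow min-cut theorem verified: both equal 9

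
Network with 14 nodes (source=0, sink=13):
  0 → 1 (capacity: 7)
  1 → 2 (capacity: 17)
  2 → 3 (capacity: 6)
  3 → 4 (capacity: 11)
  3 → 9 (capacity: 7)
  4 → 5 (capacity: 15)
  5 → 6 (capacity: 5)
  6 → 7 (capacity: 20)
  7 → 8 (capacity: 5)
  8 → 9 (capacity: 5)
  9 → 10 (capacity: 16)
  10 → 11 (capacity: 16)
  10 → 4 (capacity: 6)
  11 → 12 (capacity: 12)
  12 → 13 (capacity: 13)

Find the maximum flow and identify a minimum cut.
Max flow = 6, Min cut edges: (2,3)

Maximum flow: 6
Minimum cut: (2,3)
Partition: S = [0, 1, 2], T = [3, 4, 5, 6, 7, 8, 9, 10, 11, 12, 13]

Max-flow min-cut theorem verified: both equal 6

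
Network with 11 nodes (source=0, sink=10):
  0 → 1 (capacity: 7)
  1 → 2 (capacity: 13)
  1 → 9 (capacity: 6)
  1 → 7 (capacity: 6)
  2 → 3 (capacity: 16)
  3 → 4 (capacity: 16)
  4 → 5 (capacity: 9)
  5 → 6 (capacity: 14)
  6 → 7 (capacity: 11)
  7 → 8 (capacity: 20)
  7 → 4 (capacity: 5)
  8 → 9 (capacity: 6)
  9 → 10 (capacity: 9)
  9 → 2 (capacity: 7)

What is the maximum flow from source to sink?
Maximum flow = 7

Max flow: 7

Flow assignment:
  0 → 1: 7/7
  1 → 9: 6/6
  1 → 7: 1/6
  7 → 8: 1/20
  8 → 9: 1/6
  9 → 10: 7/9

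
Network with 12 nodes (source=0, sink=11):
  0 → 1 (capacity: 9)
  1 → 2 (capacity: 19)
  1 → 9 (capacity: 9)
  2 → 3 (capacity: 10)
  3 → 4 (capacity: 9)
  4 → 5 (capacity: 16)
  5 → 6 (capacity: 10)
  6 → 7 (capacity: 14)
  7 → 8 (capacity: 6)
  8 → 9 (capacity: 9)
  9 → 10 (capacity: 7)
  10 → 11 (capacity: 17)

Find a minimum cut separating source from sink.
Min cut value = 7, edges: (9,10)

Min cut value: 7
Partition: S = [0, 1, 2, 3, 4, 5, 6, 7, 8, 9], T = [10, 11]
Cut edges: (9,10)

By max-flow min-cut theorem, max flow = min cut = 7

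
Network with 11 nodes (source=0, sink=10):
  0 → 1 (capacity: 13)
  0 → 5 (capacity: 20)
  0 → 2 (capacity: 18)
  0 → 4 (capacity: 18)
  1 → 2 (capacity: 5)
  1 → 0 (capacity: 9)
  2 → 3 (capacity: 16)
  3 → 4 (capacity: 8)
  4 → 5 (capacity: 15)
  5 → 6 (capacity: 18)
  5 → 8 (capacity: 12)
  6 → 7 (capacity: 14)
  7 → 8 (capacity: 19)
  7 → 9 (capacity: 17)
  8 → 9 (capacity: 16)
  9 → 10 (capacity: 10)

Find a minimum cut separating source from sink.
Min cut value = 10, edges: (9,10)

Min cut value: 10
Partition: S = [0, 1, 2, 3, 4, 5, 6, 7, 8, 9], T = [10]
Cut edges: (9,10)

By max-flow min-cut theorem, max flow = min cut = 10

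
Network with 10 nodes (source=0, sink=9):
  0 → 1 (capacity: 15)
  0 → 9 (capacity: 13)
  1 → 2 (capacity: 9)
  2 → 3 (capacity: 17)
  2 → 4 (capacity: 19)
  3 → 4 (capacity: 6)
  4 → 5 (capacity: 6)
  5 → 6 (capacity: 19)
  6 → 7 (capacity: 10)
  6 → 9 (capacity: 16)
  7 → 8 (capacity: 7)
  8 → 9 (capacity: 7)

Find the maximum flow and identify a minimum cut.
Max flow = 19, Min cut edges: (0,9), (4,5)

Maximum flow: 19
Minimum cut: (0,9), (4,5)
Partition: S = [0, 1, 2, 3, 4], T = [5, 6, 7, 8, 9]

Max-flow min-cut theorem verified: both equal 19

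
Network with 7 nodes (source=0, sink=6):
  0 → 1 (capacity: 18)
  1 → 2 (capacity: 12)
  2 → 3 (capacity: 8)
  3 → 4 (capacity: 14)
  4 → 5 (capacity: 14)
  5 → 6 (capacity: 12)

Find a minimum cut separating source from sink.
Min cut value = 8, edges: (2,3)

Min cut value: 8
Partition: S = [0, 1, 2], T = [3, 4, 5, 6]
Cut edges: (2,3)

By max-flow min-cut theorem, max flow = min cut = 8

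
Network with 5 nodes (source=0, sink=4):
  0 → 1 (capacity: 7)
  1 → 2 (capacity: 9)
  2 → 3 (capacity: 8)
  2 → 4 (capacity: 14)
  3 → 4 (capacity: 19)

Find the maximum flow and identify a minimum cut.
Max flow = 7, Min cut edges: (0,1)

Maximum flow: 7
Minimum cut: (0,1)
Partition: S = [0], T = [1, 2, 3, 4]

Max-flow min-cut theorem verified: both equal 7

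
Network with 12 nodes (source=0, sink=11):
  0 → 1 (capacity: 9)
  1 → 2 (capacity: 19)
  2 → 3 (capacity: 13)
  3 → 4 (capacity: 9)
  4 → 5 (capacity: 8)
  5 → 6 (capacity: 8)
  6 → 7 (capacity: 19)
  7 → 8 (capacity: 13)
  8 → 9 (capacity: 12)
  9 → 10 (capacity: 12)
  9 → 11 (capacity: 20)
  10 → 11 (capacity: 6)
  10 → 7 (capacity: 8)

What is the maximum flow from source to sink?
Maximum flow = 8

Max flow: 8

Flow assignment:
  0 → 1: 8/9
  1 → 2: 8/19
  2 → 3: 8/13
  3 → 4: 8/9
  4 → 5: 8/8
  5 → 6: 8/8
  6 → 7: 8/19
  7 → 8: 8/13
  8 → 9: 8/12
  9 → 11: 8/20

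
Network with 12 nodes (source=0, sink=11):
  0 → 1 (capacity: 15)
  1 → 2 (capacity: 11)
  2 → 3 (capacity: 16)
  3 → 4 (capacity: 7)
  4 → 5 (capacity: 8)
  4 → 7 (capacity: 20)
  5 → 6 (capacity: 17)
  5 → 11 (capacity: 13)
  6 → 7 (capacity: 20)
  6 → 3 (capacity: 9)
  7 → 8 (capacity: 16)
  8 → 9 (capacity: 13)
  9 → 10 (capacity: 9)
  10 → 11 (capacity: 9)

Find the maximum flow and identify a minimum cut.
Max flow = 7, Min cut edges: (3,4)

Maximum flow: 7
Minimum cut: (3,4)
Partition: S = [0, 1, 2, 3], T = [4, 5, 6, 7, 8, 9, 10, 11]

Max-flow min-cut theorem verified: both equal 7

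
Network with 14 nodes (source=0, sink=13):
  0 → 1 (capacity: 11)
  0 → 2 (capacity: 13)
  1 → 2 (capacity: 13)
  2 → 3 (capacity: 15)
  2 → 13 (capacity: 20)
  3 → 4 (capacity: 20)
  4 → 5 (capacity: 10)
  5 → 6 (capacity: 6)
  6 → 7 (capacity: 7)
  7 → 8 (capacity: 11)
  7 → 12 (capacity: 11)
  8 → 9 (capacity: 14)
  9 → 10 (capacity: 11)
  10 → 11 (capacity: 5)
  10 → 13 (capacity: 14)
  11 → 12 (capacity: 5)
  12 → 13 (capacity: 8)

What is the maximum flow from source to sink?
Maximum flow = 24

Max flow: 24

Flow assignment:
  0 → 1: 11/11
  0 → 2: 13/13
  1 → 2: 11/13
  2 → 3: 4/15
  2 → 13: 20/20
  3 → 4: 4/20
  4 → 5: 4/10
  5 → 6: 4/6
  6 → 7: 4/7
  7 → 12: 4/11
  12 → 13: 4/8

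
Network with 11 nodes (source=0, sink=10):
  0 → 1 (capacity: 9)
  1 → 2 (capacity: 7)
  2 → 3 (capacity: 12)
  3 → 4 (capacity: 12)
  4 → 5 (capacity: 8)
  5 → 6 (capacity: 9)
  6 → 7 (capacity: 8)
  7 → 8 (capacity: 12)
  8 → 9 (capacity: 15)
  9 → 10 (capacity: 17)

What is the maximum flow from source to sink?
Maximum flow = 7

Max flow: 7

Flow assignment:
  0 → 1: 7/9
  1 → 2: 7/7
  2 → 3: 7/12
  3 → 4: 7/12
  4 → 5: 7/8
  5 → 6: 7/9
  6 → 7: 7/8
  7 → 8: 7/12
  8 → 9: 7/15
  9 → 10: 7/17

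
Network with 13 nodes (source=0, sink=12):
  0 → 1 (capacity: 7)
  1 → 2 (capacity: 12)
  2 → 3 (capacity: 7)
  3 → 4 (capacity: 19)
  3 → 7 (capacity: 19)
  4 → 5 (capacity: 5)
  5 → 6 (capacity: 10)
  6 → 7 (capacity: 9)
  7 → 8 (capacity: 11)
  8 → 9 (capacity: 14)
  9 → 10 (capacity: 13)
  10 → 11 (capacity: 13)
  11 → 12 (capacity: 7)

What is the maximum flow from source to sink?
Maximum flow = 7

Max flow: 7

Flow assignment:
  0 → 1: 7/7
  1 → 2: 7/12
  2 → 3: 7/7
  3 → 7: 7/19
  7 → 8: 7/11
  8 → 9: 7/14
  9 → 10: 7/13
  10 → 11: 7/13
  11 → 12: 7/7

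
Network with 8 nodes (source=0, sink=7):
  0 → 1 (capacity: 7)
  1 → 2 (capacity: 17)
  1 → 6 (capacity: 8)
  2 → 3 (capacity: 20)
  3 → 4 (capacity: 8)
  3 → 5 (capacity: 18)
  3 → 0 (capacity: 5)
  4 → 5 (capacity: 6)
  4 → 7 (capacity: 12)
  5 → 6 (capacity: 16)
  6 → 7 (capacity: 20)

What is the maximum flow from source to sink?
Maximum flow = 7

Max flow: 7

Flow assignment:
  0 → 1: 7/7
  1 → 6: 7/8
  6 → 7: 7/20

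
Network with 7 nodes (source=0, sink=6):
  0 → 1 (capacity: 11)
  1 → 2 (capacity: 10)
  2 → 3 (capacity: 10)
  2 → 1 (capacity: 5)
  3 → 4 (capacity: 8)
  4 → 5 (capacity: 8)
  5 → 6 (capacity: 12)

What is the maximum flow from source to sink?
Maximum flow = 8

Max flow: 8

Flow assignment:
  0 → 1: 8/11
  1 → 2: 8/10
  2 → 3: 8/10
  3 → 4: 8/8
  4 → 5: 8/8
  5 → 6: 8/12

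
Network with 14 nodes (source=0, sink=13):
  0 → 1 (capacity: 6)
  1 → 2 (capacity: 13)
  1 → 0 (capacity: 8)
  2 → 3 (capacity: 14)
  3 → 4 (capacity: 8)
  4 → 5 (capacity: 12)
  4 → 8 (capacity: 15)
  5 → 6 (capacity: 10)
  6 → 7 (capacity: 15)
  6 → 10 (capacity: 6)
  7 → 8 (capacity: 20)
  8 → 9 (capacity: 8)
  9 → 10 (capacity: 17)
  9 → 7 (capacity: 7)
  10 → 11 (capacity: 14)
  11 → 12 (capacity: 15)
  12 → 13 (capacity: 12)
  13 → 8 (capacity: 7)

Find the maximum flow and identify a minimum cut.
Max flow = 6, Min cut edges: (0,1)

Maximum flow: 6
Minimum cut: (0,1)
Partition: S = [0], T = [1, 2, 3, 4, 5, 6, 7, 8, 9, 10, 11, 12, 13]

Max-flow min-cut theorem verified: both equal 6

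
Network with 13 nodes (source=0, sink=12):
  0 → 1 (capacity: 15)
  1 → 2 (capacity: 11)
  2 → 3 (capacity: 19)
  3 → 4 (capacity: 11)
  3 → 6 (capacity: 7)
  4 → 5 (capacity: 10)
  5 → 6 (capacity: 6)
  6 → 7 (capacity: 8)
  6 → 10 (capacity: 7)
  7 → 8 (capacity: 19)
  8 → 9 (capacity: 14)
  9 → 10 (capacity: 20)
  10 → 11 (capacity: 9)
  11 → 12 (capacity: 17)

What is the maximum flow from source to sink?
Maximum flow = 9

Max flow: 9

Flow assignment:
  0 → 1: 9/15
  1 → 2: 9/11
  2 → 3: 9/19
  3 → 4: 4/11
  3 → 6: 5/7
  4 → 5: 4/10
  5 → 6: 4/6
  6 → 7: 4/8
  6 → 10: 5/7
  7 → 8: 4/19
  8 → 9: 4/14
  9 → 10: 4/20
  10 → 11: 9/9
  11 → 12: 9/17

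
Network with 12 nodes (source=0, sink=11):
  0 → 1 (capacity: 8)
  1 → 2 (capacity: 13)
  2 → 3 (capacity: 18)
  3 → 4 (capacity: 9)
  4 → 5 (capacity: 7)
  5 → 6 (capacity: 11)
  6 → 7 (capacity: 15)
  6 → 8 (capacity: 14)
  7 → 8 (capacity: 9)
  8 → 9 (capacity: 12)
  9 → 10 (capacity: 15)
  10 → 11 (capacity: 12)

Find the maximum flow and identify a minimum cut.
Max flow = 7, Min cut edges: (4,5)

Maximum flow: 7
Minimum cut: (4,5)
Partition: S = [0, 1, 2, 3, 4], T = [5, 6, 7, 8, 9, 10, 11]

Max-flow min-cut theorem verified: both equal 7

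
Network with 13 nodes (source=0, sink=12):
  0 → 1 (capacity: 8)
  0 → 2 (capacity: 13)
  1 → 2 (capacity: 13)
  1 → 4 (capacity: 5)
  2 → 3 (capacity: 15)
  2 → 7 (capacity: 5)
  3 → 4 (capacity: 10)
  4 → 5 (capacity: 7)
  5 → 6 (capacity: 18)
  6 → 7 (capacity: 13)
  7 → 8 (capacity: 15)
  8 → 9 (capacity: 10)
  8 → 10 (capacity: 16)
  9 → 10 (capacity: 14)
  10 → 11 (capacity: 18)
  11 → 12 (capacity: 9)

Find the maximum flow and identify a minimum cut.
Max flow = 9, Min cut edges: (11,12)

Maximum flow: 9
Minimum cut: (11,12)
Partition: S = [0, 1, 2, 3, 4, 5, 6, 7, 8, 9, 10, 11], T = [12]

Max-flow min-cut theorem verified: both equal 9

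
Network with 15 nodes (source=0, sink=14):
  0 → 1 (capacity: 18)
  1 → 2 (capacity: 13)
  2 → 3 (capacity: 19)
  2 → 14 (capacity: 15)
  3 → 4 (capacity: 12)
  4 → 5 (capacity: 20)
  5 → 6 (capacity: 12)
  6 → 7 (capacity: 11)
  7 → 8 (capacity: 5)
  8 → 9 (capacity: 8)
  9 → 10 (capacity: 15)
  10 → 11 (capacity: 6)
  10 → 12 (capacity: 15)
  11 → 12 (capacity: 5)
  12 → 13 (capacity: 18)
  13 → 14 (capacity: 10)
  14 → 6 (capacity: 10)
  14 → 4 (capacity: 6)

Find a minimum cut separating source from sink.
Min cut value = 13, edges: (1,2)

Min cut value: 13
Partition: S = [0, 1], T = [2, 3, 4, 5, 6, 7, 8, 9, 10, 11, 12, 13, 14]
Cut edges: (1,2)

By max-flow min-cut theorem, max flow = min cut = 13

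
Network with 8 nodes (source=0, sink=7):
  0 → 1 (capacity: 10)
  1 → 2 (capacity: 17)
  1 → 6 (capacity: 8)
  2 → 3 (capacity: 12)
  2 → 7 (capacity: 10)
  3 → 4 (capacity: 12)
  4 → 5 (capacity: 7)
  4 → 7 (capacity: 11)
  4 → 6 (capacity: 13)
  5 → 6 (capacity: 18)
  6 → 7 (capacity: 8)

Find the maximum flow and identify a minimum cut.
Max flow = 10, Min cut edges: (0,1)

Maximum flow: 10
Minimum cut: (0,1)
Partition: S = [0], T = [1, 2, 3, 4, 5, 6, 7]

Max-flow min-cut theorem verified: both equal 10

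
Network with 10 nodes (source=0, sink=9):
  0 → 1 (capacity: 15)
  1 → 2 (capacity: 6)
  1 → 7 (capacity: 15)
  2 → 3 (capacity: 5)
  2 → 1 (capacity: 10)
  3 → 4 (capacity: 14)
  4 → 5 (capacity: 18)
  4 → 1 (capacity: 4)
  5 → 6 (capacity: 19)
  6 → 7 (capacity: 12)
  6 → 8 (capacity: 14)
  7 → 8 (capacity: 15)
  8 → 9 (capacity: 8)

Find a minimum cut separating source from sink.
Min cut value = 8, edges: (8,9)

Min cut value: 8
Partition: S = [0, 1, 2, 3, 4, 5, 6, 7, 8], T = [9]
Cut edges: (8,9)

By max-flow min-cut theorem, max flow = min cut = 8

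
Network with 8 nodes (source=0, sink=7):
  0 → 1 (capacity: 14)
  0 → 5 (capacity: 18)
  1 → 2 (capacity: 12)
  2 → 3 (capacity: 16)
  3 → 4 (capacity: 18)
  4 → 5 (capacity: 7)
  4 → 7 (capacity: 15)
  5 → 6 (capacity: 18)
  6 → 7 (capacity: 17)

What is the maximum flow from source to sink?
Maximum flow = 29

Max flow: 29

Flow assignment:
  0 → 1: 12/14
  0 → 5: 17/18
  1 → 2: 12/12
  2 → 3: 12/16
  3 → 4: 12/18
  4 → 7: 12/15
  5 → 6: 17/18
  6 → 7: 17/17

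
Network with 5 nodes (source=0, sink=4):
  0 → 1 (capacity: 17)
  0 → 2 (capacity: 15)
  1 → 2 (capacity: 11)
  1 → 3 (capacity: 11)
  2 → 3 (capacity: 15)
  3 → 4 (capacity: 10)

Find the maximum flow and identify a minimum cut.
Max flow = 10, Min cut edges: (3,4)

Maximum flow: 10
Minimum cut: (3,4)
Partition: S = [0, 1, 2, 3], T = [4]

Max-flow min-cut theorem verified: both equal 10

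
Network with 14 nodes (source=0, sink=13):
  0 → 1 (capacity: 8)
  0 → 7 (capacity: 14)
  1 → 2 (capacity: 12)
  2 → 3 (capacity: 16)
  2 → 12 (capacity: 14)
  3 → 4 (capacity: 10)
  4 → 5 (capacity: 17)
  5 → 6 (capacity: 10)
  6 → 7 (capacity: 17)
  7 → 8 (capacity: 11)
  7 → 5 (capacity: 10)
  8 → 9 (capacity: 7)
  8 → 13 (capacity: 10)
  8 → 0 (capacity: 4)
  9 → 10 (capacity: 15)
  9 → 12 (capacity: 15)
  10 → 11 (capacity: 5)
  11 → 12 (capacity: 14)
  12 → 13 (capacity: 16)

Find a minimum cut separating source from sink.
Min cut value = 19, edges: (0,1), (7,8)

Min cut value: 19
Partition: S = [0, 3, 4, 5, 6, 7], T = [1, 2, 8, 9, 10, 11, 12, 13]
Cut edges: (0,1), (7,8)

By max-flow min-cut theorem, max flow = min cut = 19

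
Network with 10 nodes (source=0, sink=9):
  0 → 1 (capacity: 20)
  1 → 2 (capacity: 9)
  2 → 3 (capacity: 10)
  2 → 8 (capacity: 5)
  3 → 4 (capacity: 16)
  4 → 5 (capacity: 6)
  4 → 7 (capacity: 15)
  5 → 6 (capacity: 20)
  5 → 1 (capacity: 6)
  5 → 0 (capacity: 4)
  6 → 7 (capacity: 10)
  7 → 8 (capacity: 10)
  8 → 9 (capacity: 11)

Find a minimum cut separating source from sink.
Min cut value = 9, edges: (1,2)

Min cut value: 9
Partition: S = [0, 1], T = [2, 3, 4, 5, 6, 7, 8, 9]
Cut edges: (1,2)

By max-flow min-cut theorem, max flow = min cut = 9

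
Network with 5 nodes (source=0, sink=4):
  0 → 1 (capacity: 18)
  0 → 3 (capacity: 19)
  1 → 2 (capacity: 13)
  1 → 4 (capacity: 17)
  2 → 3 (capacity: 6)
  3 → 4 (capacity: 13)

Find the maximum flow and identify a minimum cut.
Max flow = 30, Min cut edges: (1,4), (3,4)

Maximum flow: 30
Minimum cut: (1,4), (3,4)
Partition: S = [0, 1, 2, 3], T = [4]

Max-flow min-cut theorem verified: both equal 30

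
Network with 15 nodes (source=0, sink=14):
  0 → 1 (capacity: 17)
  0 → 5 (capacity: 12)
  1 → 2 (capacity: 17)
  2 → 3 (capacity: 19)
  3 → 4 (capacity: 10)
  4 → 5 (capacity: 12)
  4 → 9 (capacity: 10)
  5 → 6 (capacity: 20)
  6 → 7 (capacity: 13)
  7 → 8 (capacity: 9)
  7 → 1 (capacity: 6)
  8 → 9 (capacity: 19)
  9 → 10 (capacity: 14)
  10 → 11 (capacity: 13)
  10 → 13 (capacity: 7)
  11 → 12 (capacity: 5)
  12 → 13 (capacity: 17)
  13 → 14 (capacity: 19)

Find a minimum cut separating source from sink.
Min cut value = 12, edges: (10,13), (11,12)

Min cut value: 12
Partition: S = [0, 1, 2, 3, 4, 5, 6, 7, 8, 9, 10, 11], T = [12, 13, 14]
Cut edges: (10,13), (11,12)

By max-flow min-cut theorem, max flow = min cut = 12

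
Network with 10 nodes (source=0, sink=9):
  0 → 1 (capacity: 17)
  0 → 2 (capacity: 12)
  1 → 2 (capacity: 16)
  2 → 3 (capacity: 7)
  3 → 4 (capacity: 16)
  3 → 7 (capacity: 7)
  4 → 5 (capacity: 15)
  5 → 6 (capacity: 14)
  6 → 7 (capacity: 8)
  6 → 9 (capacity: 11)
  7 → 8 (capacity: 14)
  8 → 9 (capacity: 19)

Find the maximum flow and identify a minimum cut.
Max flow = 7, Min cut edges: (2,3)

Maximum flow: 7
Minimum cut: (2,3)
Partition: S = [0, 1, 2], T = [3, 4, 5, 6, 7, 8, 9]

Max-flow min-cut theorem verified: both equal 7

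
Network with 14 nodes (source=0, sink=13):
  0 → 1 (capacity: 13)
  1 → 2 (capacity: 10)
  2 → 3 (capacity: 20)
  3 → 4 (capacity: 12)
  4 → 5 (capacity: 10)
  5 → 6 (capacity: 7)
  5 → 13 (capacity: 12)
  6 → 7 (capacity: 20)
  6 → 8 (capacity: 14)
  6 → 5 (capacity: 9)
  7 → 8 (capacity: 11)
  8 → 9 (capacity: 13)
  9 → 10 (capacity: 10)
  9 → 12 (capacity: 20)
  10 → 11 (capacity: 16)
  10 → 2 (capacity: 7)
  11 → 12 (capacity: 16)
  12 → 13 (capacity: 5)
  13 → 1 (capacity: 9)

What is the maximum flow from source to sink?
Maximum flow = 10

Max flow: 10

Flow assignment:
  0 → 1: 10/13
  1 → 2: 10/10
  2 → 3: 10/20
  3 → 4: 10/12
  4 → 5: 10/10
  5 → 13: 10/12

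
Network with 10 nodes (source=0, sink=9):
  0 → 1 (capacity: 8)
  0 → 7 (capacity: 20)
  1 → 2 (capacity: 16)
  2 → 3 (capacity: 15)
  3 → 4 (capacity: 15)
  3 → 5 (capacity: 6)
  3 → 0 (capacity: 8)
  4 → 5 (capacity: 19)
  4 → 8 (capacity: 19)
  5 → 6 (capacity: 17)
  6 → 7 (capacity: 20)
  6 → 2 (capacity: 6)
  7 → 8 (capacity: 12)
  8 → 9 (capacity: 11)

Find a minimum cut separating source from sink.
Min cut value = 11, edges: (8,9)

Min cut value: 11
Partition: S = [0, 1, 2, 3, 4, 5, 6, 7, 8], T = [9]
Cut edges: (8,9)

By max-flow min-cut theorem, max flow = min cut = 11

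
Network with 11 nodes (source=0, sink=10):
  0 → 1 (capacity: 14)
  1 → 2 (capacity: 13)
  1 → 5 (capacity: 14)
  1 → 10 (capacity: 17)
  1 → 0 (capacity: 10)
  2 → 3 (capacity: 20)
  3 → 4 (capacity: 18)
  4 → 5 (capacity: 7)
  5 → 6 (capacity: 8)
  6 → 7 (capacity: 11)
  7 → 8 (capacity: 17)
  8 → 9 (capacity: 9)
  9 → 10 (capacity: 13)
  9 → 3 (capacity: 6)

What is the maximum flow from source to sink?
Maximum flow = 14

Max flow: 14

Flow assignment:
  0 → 1: 14/14
  1 → 10: 14/17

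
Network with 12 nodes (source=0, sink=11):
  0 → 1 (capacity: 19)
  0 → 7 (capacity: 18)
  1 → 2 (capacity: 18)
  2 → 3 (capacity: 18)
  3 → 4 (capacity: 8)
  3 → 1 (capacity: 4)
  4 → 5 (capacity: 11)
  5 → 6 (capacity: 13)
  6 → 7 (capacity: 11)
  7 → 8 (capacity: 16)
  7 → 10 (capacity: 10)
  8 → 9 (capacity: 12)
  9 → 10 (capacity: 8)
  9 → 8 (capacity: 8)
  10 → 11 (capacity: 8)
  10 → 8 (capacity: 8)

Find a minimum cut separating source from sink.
Min cut value = 8, edges: (10,11)

Min cut value: 8
Partition: S = [0, 1, 2, 3, 4, 5, 6, 7, 8, 9, 10], T = [11]
Cut edges: (10,11)

By max-flow min-cut theorem, max flow = min cut = 8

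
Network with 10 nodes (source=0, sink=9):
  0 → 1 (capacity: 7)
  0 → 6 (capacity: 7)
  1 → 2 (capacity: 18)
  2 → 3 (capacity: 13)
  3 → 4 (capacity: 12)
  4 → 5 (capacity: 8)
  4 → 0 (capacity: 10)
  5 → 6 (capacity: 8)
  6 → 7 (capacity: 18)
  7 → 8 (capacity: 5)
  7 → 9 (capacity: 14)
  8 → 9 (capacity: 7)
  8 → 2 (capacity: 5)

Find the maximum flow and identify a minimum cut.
Max flow = 14, Min cut edges: (0,1), (0,6)

Maximum flow: 14
Minimum cut: (0,1), (0,6)
Partition: S = [0], T = [1, 2, 3, 4, 5, 6, 7, 8, 9]

Max-flow min-cut theorem verified: both equal 14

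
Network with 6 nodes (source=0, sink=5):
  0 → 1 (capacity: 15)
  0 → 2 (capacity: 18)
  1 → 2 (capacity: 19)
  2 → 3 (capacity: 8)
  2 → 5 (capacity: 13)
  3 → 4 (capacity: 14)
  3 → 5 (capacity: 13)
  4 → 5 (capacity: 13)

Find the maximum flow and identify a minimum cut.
Max flow = 21, Min cut edges: (2,3), (2,5)

Maximum flow: 21
Minimum cut: (2,3), (2,5)
Partition: S = [0, 1, 2], T = [3, 4, 5]

Max-flow min-cut theorem verified: both equal 21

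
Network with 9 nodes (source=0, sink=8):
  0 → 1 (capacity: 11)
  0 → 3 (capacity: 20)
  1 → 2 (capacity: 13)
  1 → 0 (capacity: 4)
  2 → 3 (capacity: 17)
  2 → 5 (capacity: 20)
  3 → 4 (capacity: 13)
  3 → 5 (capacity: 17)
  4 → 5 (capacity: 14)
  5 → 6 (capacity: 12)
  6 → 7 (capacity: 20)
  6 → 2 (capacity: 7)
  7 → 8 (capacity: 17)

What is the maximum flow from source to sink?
Maximum flow = 12

Max flow: 12

Flow assignment:
  0 → 3: 12/20
  3 → 5: 12/17
  5 → 6: 12/12
  6 → 7: 12/20
  7 → 8: 12/17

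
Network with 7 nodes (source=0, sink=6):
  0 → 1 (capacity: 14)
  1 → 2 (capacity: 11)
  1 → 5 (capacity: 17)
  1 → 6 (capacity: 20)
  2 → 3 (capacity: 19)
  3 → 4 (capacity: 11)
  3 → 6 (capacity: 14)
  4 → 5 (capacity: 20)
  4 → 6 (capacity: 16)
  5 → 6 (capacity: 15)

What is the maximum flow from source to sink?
Maximum flow = 14

Max flow: 14

Flow assignment:
  0 → 1: 14/14
  1 → 6: 14/20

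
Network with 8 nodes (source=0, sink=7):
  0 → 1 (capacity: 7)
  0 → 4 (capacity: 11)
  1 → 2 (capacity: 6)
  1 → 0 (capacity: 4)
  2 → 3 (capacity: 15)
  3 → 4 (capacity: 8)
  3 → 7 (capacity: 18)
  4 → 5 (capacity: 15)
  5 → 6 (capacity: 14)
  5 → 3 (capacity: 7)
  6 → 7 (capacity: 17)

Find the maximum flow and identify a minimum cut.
Max flow = 17, Min cut edges: (0,4), (1,2)

Maximum flow: 17
Minimum cut: (0,4), (1,2)
Partition: S = [0, 1], T = [2, 3, 4, 5, 6, 7]

Max-flow min-cut theorem verified: both equal 17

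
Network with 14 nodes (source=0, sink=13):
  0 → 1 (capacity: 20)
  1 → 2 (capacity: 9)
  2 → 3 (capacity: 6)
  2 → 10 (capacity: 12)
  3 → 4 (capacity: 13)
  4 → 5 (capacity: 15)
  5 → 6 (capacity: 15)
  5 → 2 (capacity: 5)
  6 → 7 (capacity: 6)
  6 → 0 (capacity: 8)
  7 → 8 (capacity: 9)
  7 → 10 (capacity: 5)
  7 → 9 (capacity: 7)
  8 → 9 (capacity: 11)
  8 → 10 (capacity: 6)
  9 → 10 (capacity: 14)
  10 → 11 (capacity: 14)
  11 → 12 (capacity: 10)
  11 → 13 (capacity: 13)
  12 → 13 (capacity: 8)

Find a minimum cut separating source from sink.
Min cut value = 9, edges: (1,2)

Min cut value: 9
Partition: S = [0, 1], T = [2, 3, 4, 5, 6, 7, 8, 9, 10, 11, 12, 13]
Cut edges: (1,2)

By max-flow min-cut theorem, max flow = min cut = 9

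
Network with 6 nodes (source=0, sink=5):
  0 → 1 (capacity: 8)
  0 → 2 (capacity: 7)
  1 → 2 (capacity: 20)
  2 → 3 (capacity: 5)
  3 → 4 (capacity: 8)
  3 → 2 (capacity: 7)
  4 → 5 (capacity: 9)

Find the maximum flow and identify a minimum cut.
Max flow = 5, Min cut edges: (2,3)

Maximum flow: 5
Minimum cut: (2,3)
Partition: S = [0, 1, 2], T = [3, 4, 5]

Max-flow min-cut theorem verified: both equal 5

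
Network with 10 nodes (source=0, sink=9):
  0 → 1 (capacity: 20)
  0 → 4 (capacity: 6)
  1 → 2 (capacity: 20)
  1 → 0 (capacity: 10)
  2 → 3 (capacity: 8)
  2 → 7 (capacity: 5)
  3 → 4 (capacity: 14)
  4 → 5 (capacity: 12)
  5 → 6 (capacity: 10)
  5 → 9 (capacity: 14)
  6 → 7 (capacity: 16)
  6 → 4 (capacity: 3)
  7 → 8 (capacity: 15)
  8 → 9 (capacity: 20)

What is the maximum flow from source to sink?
Maximum flow = 17

Max flow: 17

Flow assignment:
  0 → 1: 13/20
  0 → 4: 4/6
  1 → 2: 13/20
  2 → 3: 8/8
  2 → 7: 5/5
  3 → 4: 8/14
  4 → 5: 12/12
  5 → 9: 12/14
  7 → 8: 5/15
  8 → 9: 5/20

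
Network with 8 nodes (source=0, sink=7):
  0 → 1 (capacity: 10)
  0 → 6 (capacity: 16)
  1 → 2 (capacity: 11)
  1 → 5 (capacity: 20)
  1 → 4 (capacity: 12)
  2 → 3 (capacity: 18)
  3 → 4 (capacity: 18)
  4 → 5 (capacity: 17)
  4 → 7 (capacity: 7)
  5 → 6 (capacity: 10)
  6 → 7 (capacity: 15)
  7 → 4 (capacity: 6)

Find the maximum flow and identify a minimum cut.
Max flow = 22, Min cut edges: (4,7), (6,7)

Maximum flow: 22
Minimum cut: (4,7), (6,7)
Partition: S = [0, 1, 2, 3, 4, 5, 6], T = [7]

Max-flow min-cut theorem verified: both equal 22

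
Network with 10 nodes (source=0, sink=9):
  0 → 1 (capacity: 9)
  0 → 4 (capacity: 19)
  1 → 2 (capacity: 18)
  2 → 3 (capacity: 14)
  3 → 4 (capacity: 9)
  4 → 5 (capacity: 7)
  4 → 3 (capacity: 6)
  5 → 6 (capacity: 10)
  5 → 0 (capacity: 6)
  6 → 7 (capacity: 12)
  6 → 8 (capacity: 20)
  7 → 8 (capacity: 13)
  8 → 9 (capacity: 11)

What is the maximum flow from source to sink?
Maximum flow = 7

Max flow: 7

Flow assignment:
  0 → 1: 7/9
  1 → 2: 7/18
  2 → 3: 7/14
  3 → 4: 7/9
  4 → 5: 7/7
  5 → 6: 7/10
  6 → 8: 7/20
  8 → 9: 7/11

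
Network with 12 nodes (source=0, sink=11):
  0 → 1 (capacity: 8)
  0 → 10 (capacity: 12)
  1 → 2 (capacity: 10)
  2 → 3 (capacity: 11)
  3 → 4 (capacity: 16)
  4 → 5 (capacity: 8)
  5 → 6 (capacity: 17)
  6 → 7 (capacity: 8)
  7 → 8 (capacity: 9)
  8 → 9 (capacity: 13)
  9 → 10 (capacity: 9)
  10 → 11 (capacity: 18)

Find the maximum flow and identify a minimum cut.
Max flow = 18, Min cut edges: (10,11)

Maximum flow: 18
Minimum cut: (10,11)
Partition: S = [0, 1, 2, 3, 4, 5, 6, 7, 8, 9, 10], T = [11]

Max-flow min-cut theorem verified: both equal 18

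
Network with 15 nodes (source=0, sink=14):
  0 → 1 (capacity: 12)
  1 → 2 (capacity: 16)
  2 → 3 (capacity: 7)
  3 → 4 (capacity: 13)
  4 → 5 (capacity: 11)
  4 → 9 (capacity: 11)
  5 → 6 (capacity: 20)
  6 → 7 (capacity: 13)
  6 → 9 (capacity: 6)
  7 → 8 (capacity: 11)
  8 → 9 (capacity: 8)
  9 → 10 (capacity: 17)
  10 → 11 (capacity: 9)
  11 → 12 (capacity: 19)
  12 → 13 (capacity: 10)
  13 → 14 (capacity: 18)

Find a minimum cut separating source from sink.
Min cut value = 7, edges: (2,3)

Min cut value: 7
Partition: S = [0, 1, 2], T = [3, 4, 5, 6, 7, 8, 9, 10, 11, 12, 13, 14]
Cut edges: (2,3)

By max-flow min-cut theorem, max flow = min cut = 7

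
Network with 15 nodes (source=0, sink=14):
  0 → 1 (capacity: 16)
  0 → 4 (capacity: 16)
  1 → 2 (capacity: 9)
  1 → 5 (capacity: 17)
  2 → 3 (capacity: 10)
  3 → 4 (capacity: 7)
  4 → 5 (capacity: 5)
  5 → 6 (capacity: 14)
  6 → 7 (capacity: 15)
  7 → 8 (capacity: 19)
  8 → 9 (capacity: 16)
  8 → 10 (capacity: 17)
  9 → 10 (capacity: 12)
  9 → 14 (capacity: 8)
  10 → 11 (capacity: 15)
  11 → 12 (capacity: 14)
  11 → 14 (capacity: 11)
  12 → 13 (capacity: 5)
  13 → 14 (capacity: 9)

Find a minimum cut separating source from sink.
Min cut value = 14, edges: (5,6)

Min cut value: 14
Partition: S = [0, 1, 2, 3, 4, 5], T = [6, 7, 8, 9, 10, 11, 12, 13, 14]
Cut edges: (5,6)

By max-flow min-cut theorem, max flow = min cut = 14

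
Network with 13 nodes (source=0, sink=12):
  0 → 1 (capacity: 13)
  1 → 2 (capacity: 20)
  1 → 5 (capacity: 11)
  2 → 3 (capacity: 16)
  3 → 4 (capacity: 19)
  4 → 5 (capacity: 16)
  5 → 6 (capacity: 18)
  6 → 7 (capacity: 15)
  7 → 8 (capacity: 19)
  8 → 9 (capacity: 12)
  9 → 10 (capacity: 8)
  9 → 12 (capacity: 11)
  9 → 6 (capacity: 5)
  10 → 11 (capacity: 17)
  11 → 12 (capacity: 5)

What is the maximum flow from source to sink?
Maximum flow = 12

Max flow: 12

Flow assignment:
  0 → 1: 12/13
  1 → 2: 2/20
  1 → 5: 10/11
  2 → 3: 2/16
  3 → 4: 2/19
  4 → 5: 2/16
  5 → 6: 12/18
  6 → 7: 12/15
  7 → 8: 12/19
  8 → 9: 12/12
  9 → 10: 1/8
  9 → 12: 11/11
  10 → 11: 1/17
  11 → 12: 1/5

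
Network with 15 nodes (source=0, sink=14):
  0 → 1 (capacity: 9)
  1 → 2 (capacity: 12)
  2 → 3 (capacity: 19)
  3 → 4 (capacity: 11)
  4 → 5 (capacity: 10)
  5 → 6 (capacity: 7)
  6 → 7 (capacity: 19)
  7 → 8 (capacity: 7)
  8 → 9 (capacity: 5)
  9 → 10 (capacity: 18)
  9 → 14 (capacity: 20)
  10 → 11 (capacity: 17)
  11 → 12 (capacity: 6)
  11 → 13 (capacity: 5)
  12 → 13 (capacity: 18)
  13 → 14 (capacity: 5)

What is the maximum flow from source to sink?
Maximum flow = 5

Max flow: 5

Flow assignment:
  0 → 1: 5/9
  1 → 2: 5/12
  2 → 3: 5/19
  3 → 4: 5/11
  4 → 5: 5/10
  5 → 6: 5/7
  6 → 7: 5/19
  7 → 8: 5/7
  8 → 9: 5/5
  9 → 14: 5/20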